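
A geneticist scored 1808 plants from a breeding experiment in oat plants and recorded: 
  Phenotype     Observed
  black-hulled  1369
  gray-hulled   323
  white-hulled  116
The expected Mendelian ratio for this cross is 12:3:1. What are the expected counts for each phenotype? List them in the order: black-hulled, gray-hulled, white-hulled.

1356, 339, 113

Under the 12:3:1 hypothesis (Σ ratio = 16, N = 1808):
  black-hulled: 1808 × 12/16 = 1356
  gray-hulled: 1808 × 3/16 = 339
  white-hulled: 1808 × 1/16 = 113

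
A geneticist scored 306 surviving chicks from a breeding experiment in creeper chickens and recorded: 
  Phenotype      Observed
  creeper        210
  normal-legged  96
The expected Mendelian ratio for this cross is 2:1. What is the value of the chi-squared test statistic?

Expected counts for N = 306 under a 2:1 ratio (total parts = 3):
  creeper: 306 × 2/3 = 204
  normal-legged: 306 × 1/3 = 102
χ² = Σ (O − E)² / E
  creeper: (210 − 204)² / 204 = 0.1765
  normal-legged: (96 − 102)² / 102 = 0.3529
χ² = 0.1765 + 0.3529 = 0.5294 ≈ 0.529

0.529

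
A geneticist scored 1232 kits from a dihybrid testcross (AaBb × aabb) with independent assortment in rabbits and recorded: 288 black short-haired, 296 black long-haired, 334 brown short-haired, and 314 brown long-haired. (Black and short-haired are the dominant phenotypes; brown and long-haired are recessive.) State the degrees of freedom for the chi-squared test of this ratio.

3

A dihybrid testcross with independent assortment gives a 1:1:1:1 ratio.
A goodness-of-fit test with 4 phenotype classes has df = 4 − 1 = 3.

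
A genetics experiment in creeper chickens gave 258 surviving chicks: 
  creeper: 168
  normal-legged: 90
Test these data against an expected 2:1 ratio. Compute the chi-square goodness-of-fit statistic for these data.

Expected counts for N = 258 under a 2:1 ratio (total parts = 3):
  creeper: 258 × 2/3 = 172
  normal-legged: 258 × 1/3 = 86
χ² = Σ (O − E)² / E
  creeper: (168 − 172)² / 172 = 0.0930
  normal-legged: (90 − 86)² / 86 = 0.1860
χ² = 0.0930 + 0.1860 = 0.279

0.279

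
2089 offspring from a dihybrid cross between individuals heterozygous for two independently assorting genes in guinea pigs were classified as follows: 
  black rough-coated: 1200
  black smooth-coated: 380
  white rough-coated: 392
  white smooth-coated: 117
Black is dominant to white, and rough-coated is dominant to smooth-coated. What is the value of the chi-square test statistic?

2.287

A dihybrid F₂ with independent assortment and complete dominance at both loci gives a 9:3:3:1 phenotypic ratio.
Under the 9:3:3:1 hypothesis (Σ ratio = 16, N = 2089):
  black rough-coated: 2089 × 9/16 = 1175.0625
  black smooth-coated: 2089 × 3/16 = 391.6875
  white rough-coated: 2089 × 3/16 = 391.6875
  white smooth-coated: 2089 × 1/16 = 130.5625
χ² = Σ (O − E)² / E
  black rough-coated: (1200 − 1175.0625)² / 1175.0625 = 0.5292
  black smooth-coated: (380 − 391.6875)² / 391.6875 = 0.3487
  white rough-coated: (392 − 391.6875)² / 391.6875 = 0.0002
  white smooth-coated: (117 − 130.5625)² / 130.5625 = 1.4088
χ² = 0.5292 + 0.3487 + 0.0002 + 1.4088 = 2.2869 ≈ 2.287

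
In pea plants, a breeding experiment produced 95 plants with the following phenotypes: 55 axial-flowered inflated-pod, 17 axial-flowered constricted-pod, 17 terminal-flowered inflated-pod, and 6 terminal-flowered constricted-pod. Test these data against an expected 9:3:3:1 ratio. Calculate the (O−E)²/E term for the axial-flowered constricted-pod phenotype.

Under the 9:3:3:1 hypothesis (Σ ratio = 16, N = 95):
  axial-flowered inflated-pod: 95 × 9/16 = 53.4375
  axial-flowered constricted-pod: 95 × 3/16 = 17.8125
  terminal-flowered inflated-pod: 95 × 3/16 = 17.8125
  terminal-flowered constricted-pod: 95 × 1/16 = 5.9375
Contribution of axial-flowered constricted-pod: (17 − 17.8125)² / 17.8125 = 0.0371

0.037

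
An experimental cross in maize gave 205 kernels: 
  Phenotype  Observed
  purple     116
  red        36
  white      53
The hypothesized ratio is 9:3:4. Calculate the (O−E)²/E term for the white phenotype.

0.060

Total ratio parts = 16. Expected numbers out of 205:
  purple: 205 × 9/16 = 115.3125
  red: 205 × 3/16 = 38.4375
  white: 205 × 4/16 = 51.25
Contribution of white: (53 − 51.25)² / 51.25 = 0.0598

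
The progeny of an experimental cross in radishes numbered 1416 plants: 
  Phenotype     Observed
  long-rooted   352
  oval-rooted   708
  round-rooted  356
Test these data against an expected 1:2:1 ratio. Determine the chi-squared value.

Expected counts for N = 1416 under a 1:2:1 ratio (total parts = 4):
  long-rooted: 1416 × 1/4 = 354
  oval-rooted: 1416 × 2/4 = 708
  round-rooted: 1416 × 1/4 = 354
χ² = Σ (O − E)² / E
  long-rooted: (352 − 354)² / 354 = 0.0113
  oval-rooted: (708 − 708)² / 708 = 0.0000
  round-rooted: (356 − 354)² / 354 = 0.0113
χ² = 0.0113 + 0.0000 + 0.0113 = 0.0226 ≈ 0.023

0.023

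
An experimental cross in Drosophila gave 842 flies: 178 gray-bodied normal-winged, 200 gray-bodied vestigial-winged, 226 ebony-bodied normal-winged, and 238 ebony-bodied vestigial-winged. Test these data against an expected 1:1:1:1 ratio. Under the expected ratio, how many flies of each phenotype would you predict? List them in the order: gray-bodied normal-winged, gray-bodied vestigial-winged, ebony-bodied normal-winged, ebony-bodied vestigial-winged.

Expected counts for N = 842 under a 1:1:1:1 ratio (total parts = 4):
  gray-bodied normal-winged: 842 × 1/4 = 210.5
  gray-bodied vestigial-winged: 842 × 1/4 = 210.5
  ebony-bodied normal-winged: 842 × 1/4 = 210.5
  ebony-bodied vestigial-winged: 842 × 1/4 = 210.5

210.5, 210.5, 210.5, 210.5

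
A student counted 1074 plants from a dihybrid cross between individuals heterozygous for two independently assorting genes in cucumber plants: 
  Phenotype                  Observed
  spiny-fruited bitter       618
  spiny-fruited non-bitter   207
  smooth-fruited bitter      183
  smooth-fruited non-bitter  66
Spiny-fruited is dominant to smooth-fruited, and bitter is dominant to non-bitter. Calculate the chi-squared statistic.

A dihybrid F₂ with independent assortment and complete dominance at both loci gives a 9:3:3:1 phenotypic ratio.
Expected counts for N = 1074 under a 9:3:3:1 ratio (total parts = 16):
  spiny-fruited bitter: 1074 × 9/16 = 604.125
  spiny-fruited non-bitter: 1074 × 3/16 = 201.375
  smooth-fruited bitter: 1074 × 3/16 = 201.375
  smooth-fruited non-bitter: 1074 × 1/16 = 67.125
χ² = Σ (O − E)² / E
  spiny-fruited bitter: (618 − 604.125)² / 604.125 = 0.3187
  spiny-fruited non-bitter: (207 − 201.375)² / 201.375 = 0.1571
  smooth-fruited bitter: (183 − 201.375)² / 201.375 = 1.6767
  smooth-fruited non-bitter: (66 − 67.125)² / 67.125 = 0.0189
χ² = 0.3187 + 0.1571 + 1.6767 + 0.0189 = 2.1714 ≈ 2.171

2.171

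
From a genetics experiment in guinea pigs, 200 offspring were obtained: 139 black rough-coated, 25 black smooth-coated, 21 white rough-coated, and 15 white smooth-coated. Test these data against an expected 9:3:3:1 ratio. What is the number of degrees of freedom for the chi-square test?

3

A goodness-of-fit test with 4 phenotype classes has df = 4 − 1 = 3.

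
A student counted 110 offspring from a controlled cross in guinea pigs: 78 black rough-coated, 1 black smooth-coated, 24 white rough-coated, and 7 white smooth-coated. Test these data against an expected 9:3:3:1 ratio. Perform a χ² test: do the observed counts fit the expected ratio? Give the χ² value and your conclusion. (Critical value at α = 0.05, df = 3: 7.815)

23.430; not consistent

Expected counts for N = 110 under a 9:3:3:1 ratio (total parts = 16):
  black rough-coated: 110 × 9/16 = 61.875
  black smooth-coated: 110 × 3/16 = 20.625
  white rough-coated: 110 × 3/16 = 20.625
  white smooth-coated: 110 × 1/16 = 6.875
χ² = Σ (O − E)² / E
  black rough-coated: (78 − 61.875)² / 61.875 = 4.2023
  black smooth-coated: (1 − 20.625)² / 20.625 = 18.6735
  white rough-coated: (24 − 20.625)² / 20.625 = 0.5523
  white smooth-coated: (7 − 6.875)² / 6.875 = 0.0023
χ² = 4.2023 + 18.6735 + 0.5523 + 0.0023 = 23.4304 ≈ 23.430
Degrees of freedom = 4 − 1 = 3; critical value at α = 0.05 is 7.815.
Since 23.430 > 7.815, we reject the null hypothesis — the data do not fit the 9:3:3:1 ratio.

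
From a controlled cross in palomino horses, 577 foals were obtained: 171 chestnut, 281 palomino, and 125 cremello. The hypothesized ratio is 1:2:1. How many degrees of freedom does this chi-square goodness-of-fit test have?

A goodness-of-fit test with 3 phenotype classes has df = 3 − 1 = 2.

2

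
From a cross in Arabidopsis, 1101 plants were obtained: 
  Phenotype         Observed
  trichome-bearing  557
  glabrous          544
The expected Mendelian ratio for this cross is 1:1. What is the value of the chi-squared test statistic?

Total ratio parts = 2. Expected numbers out of 1101:
  trichome-bearing: 1101 × 1/2 = 550.5
  glabrous: 1101 × 1/2 = 550.5
χ² = Σ (O − E)² / E
  trichome-bearing: (557 − 550.5)² / 550.5 = 0.0767
  glabrous: (544 − 550.5)² / 550.5 = 0.0767
χ² = 0.0767 + 0.0767 = 0.1534 ≈ 0.153

0.153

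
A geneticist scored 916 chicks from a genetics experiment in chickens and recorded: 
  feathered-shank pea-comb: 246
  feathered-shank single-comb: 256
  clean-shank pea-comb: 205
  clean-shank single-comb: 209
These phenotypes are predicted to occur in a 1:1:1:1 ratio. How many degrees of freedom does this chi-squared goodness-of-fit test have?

A goodness-of-fit test with 4 phenotype classes has df = 4 − 1 = 3.

3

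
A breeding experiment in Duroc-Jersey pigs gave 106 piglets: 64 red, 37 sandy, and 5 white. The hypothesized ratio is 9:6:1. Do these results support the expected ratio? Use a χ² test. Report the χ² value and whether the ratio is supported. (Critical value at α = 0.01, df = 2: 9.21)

The 9:6:1 ratio has 16 parts, so with N = 106 the expected counts are:
  red: 106 × 9/16 = 59.625
  sandy: 106 × 6/16 = 39.75
  white: 106 × 1/16 = 6.625
χ² = Σ (O − E)² / E
  red: (64 − 59.625)² / 59.625 = 0.3210
  sandy: (37 − 39.75)² / 39.75 = 0.1903
  white: (5 − 6.625)² / 6.625 = 0.3986
χ² = 0.3210 + 0.1903 + 0.3986 = 0.9099 ≈ 0.910
Degrees of freedom = 3 − 1 = 2; critical value at α = 0.01 is 9.21.
Since 0.910 < 9.21, we fail to reject the null hypothesis — the data are consistent with the 9:6:1 ratio.

0.910; consistent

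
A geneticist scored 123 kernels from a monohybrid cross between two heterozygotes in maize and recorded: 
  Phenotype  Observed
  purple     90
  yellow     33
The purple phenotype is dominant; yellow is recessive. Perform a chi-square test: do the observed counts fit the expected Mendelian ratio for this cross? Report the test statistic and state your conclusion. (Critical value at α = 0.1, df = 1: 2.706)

0.220; consistent

For a monohybrid cross between heterozygotes with complete dominance, the expected phenotypic ratio is 3:1.
The 3:1 ratio has 4 parts, so with N = 123 the expected counts are:
  purple: 123 × 3/4 = 92.25
  yellow: 123 × 1/4 = 30.75
χ² = Σ (O − E)² / E
  purple: (90 − 92.25)² / 92.25 = 0.0549
  yellow: (33 − 30.75)² / 30.75 = 0.1646
χ² = 0.0549 + 0.1646 = 0.2195 ≈ 0.220
Degrees of freedom = 2 − 1 = 1; critical value at α = 0.1 is 2.706.
Since 0.220 < 2.706, we fail to reject the null hypothesis — the data are consistent with the 3:1 ratio.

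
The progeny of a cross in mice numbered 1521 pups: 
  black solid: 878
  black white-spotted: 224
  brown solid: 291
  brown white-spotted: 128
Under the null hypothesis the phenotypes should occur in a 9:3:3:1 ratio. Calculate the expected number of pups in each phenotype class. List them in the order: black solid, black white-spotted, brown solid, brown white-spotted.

855.5625, 285.1875, 285.1875, 95.0625

Under the 9:3:3:1 hypothesis (Σ ratio = 16, N = 1521):
  black solid: 1521 × 9/16 = 855.5625
  black white-spotted: 1521 × 3/16 = 285.1875
  brown solid: 1521 × 3/16 = 285.1875
  brown white-spotted: 1521 × 1/16 = 95.0625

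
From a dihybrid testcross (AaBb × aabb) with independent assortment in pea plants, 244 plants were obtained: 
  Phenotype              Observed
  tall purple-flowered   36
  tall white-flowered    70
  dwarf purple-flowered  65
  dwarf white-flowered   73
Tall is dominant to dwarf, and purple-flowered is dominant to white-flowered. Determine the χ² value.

A dihybrid testcross with independent assortment gives a 1:1:1:1 ratio.
Total ratio parts = 4. Expected numbers out of 244:
  tall purple-flowered: 244 × 1/4 = 61
  tall white-flowered: 244 × 1/4 = 61
  dwarf purple-flowered: 244 × 1/4 = 61
  dwarf white-flowered: 244 × 1/4 = 61
χ² = Σ (O − E)² / E
  tall purple-flowered: (36 − 61)² / 61 = 10.2459
  tall white-flowered: (70 − 61)² / 61 = 1.3279
  dwarf purple-flowered: (65 − 61)² / 61 = 0.2623
  dwarf white-flowered: (73 − 61)² / 61 = 2.3607
χ² = 10.2459 + 1.3279 + 0.2623 + 2.3607 = 14.1968 ≈ 14.197

14.197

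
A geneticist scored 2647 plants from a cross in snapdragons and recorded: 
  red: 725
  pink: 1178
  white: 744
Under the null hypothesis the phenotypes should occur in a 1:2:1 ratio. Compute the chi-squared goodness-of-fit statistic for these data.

32.264

The 1:2:1 ratio has 4 parts, so with N = 2647 the expected counts are:
  red: 2647 × 1/4 = 661.75
  pink: 2647 × 2/4 = 1323.5
  white: 2647 × 1/4 = 661.75
χ² = Σ (O − E)² / E
  red: (725 − 661.75)² / 661.75 = 6.0454
  pink: (1178 − 1323.5)² / 1323.5 = 15.9957
  white: (744 − 661.75)² / 661.75 = 10.2230
χ² = 6.0454 + 15.9957 + 10.2230 = 32.2641 ≈ 32.264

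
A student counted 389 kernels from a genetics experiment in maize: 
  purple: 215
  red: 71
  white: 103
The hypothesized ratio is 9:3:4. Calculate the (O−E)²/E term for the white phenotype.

0.340

Under the 9:3:4 hypothesis (Σ ratio = 16, N = 389):
  purple: 389 × 9/16 = 218.8125
  red: 389 × 3/16 = 72.9375
  white: 389 × 4/16 = 97.25
Contribution of white: (103 − 97.25)² / 97.25 = 0.3400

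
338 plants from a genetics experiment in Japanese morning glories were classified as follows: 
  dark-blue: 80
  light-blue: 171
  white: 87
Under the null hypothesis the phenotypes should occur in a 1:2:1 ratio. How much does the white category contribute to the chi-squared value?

The 1:2:1 ratio has 4 parts, so with N = 338 the expected counts are:
  dark-blue: 338 × 1/4 = 84.5
  light-blue: 338 × 2/4 = 169
  white: 338 × 1/4 = 84.5
Contribution of white: (87 − 84.5)² / 84.5 = 0.0740

0.074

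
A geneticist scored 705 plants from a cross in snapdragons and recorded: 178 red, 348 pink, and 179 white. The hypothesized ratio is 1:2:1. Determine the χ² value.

The 1:2:1 ratio has 4 parts, so with N = 705 the expected counts are:
  red: 705 × 1/4 = 176.25
  pink: 705 × 2/4 = 352.5
  white: 705 × 1/4 = 176.25
χ² = Σ (O − E)² / E
  red: (178 − 176.25)² / 176.25 = 0.0174
  pink: (348 − 352.5)² / 352.5 = 0.0574
  white: (179 − 176.25)² / 176.25 = 0.0429
χ² = 0.0174 + 0.0574 + 0.0429 = 0.1177 ≈ 0.118

0.118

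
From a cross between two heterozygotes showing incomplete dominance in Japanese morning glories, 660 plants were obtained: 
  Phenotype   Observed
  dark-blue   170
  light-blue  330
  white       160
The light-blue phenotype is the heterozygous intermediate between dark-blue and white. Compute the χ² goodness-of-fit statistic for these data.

0.303

With incomplete dominance, a heterozygote × heterozygote cross gives a 1:2:1 phenotypic ratio.
Total ratio parts = 4. Expected numbers out of 660:
  dark-blue: 660 × 1/4 = 165
  light-blue: 660 × 2/4 = 330
  white: 660 × 1/4 = 165
χ² = Σ (O − E)² / E
  dark-blue: (170 − 165)² / 165 = 0.1515
  light-blue: (330 − 330)² / 330 = 0.0000
  white: (160 − 165)² / 165 = 0.1515
χ² = 0.1515 + 0.0000 + 0.1515 = 0.303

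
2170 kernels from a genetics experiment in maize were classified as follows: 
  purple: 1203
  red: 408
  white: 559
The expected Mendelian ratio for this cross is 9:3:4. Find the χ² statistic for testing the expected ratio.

Under the 9:3:4 hypothesis (Σ ratio = 16, N = 2170):
  purple: 2170 × 9/16 = 1220.625
  red: 2170 × 3/16 = 406.875
  white: 2170 × 4/16 = 542.5
χ² = Σ (O − E)² / E
  purple: (1203 − 1220.625)² / 1220.625 = 0.2545
  red: (408 − 406.875)² / 406.875 = 0.0031
  white: (559 − 542.5)² / 542.5 = 0.5018
χ² = 0.2545 + 0.0031 + 0.5018 = 0.7594 ≈ 0.759

0.759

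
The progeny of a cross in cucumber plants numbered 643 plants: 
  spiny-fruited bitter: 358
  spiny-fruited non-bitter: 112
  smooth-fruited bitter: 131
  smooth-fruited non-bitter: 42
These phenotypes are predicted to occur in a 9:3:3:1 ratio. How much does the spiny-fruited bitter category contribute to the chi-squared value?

Total ratio parts = 16. Expected numbers out of 643:
  spiny-fruited bitter: 643 × 9/16 = 361.6875
  spiny-fruited non-bitter: 643 × 3/16 = 120.5625
  smooth-fruited bitter: 643 × 3/16 = 120.5625
  smooth-fruited non-bitter: 643 × 1/16 = 40.1875
Contribution of spiny-fruited bitter: (358 − 361.6875)² / 361.6875 = 0.0376

0.038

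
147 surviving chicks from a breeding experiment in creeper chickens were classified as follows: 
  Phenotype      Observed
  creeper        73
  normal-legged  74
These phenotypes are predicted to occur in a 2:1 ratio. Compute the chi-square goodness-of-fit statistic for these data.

Under the 2:1 hypothesis (Σ ratio = 3, N = 147):
  creeper: 147 × 2/3 = 98
  normal-legged: 147 × 1/3 = 49
χ² = Σ (O − E)² / E
  creeper: (73 − 98)² / 98 = 6.3776
  normal-legged: (74 − 49)² / 49 = 12.7551
χ² = 6.3776 + 12.7551 = 19.1327 ≈ 19.133

19.133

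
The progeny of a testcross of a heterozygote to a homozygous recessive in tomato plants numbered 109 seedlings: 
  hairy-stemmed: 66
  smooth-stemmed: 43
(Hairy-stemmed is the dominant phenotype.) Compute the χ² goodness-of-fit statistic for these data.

4.853

A testcross of a heterozygote (Aa × aa) gives a 1:1 phenotypic ratio.
Expected counts for N = 109 under a 1:1 ratio (total parts = 2):
  hairy-stemmed: 109 × 1/2 = 54.5
  smooth-stemmed: 109 × 1/2 = 54.5
χ² = Σ (O − E)² / E
  hairy-stemmed: (66 − 54.5)² / 54.5 = 2.4266
  smooth-stemmed: (43 − 54.5)² / 54.5 = 2.4266
χ² = 2.4266 + 2.4266 = 4.8532 ≈ 4.853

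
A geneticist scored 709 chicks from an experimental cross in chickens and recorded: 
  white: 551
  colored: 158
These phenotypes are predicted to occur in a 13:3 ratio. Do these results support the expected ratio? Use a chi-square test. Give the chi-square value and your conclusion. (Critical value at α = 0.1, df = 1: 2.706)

5.815; not consistent

Under the 13:3 hypothesis (Σ ratio = 16, N = 709):
  white: 709 × 13/16 = 576.0625
  colored: 709 × 3/16 = 132.9375
χ² = Σ (O − E)² / E
  white: (551 − 576.0625)² / 576.0625 = 1.0904
  colored: (158 − 132.9375)² / 132.9375 = 4.7250
χ² = 1.0904 + 4.7250 = 5.8154 ≈ 5.815
Degrees of freedom = 2 − 1 = 1; critical value at α = 0.1 is 2.706.
Since 5.815 > 2.706, we reject the null hypothesis — the data do not fit the 13:3 ratio.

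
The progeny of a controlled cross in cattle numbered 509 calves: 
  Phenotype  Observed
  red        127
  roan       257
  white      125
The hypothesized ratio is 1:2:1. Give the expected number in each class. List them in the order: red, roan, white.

127.25, 254.5, 127.25

Total ratio parts = 4. Expected numbers out of 509:
  red: 509 × 1/4 = 127.25
  roan: 509 × 2/4 = 254.5
  white: 509 × 1/4 = 127.25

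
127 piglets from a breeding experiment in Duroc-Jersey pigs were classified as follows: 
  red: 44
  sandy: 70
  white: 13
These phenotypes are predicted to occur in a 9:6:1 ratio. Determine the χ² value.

24.279

The 9:6:1 ratio has 16 parts, so with N = 127 the expected counts are:
  red: 127 × 9/16 = 71.4375
  sandy: 127 × 6/16 = 47.625
  white: 127 × 1/16 = 7.9375
χ² = Σ (O − E)² / E
  red: (44 − 71.4375)² / 71.4375 = 10.5381
  sandy: (70 − 47.625)² / 47.625 = 10.5121
  white: (13 − 7.9375)² / 7.9375 = 3.2288
χ² = 10.5381 + 10.5121 + 3.2288 = 24.279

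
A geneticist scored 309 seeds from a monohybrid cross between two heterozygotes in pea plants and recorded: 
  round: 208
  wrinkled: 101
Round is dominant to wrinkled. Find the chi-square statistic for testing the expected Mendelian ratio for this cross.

9.736

For a monohybrid cross between heterozygotes with complete dominance, the expected phenotypic ratio is 3:1.
Expected counts for N = 309 under a 3:1 ratio (total parts = 4):
  round: 309 × 3/4 = 231.75
  wrinkled: 309 × 1/4 = 77.25
χ² = Σ (O − E)² / E
  round: (208 − 231.75)² / 231.75 = 2.4339
  wrinkled: (101 − 77.25)² / 77.25 = 7.3018
χ² = 2.4339 + 7.3018 = 9.7357 ≈ 9.736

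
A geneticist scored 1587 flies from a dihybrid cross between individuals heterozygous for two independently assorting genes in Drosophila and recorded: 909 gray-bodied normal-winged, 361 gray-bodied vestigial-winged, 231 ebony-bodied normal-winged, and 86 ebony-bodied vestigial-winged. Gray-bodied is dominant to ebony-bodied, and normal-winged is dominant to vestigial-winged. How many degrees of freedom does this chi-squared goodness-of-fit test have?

3

A dihybrid F₂ with independent assortment and complete dominance at both loci gives a 9:3:3:1 phenotypic ratio.
A goodness-of-fit test with 4 phenotype classes has df = 4 − 1 = 3.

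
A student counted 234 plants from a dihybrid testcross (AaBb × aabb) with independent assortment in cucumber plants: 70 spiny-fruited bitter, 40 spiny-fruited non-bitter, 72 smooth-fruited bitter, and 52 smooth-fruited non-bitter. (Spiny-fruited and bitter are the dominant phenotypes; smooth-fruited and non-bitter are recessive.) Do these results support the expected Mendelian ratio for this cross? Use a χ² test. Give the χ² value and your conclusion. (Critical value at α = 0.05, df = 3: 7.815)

A dihybrid testcross with independent assortment gives a 1:1:1:1 ratio.
Total ratio parts = 4. Expected numbers out of 234:
  spiny-fruited bitter: 234 × 1/4 = 58.5
  spiny-fruited non-bitter: 234 × 1/4 = 58.5
  smooth-fruited bitter: 234 × 1/4 = 58.5
  smooth-fruited non-bitter: 234 × 1/4 = 58.5
χ² = Σ (O − E)² / E
  spiny-fruited bitter: (70 − 58.5)² / 58.5 = 2.2607
  spiny-fruited non-bitter: (40 − 58.5)² / 58.5 = 5.8504
  smooth-fruited bitter: (72 − 58.5)² / 58.5 = 3.1154
  smooth-fruited non-bitter: (52 − 58.5)² / 58.5 = 0.7222
χ² = 2.2607 + 5.8504 + 3.1154 + 0.7222 = 11.9487 ≈ 11.949
Degrees of freedom = 4 − 1 = 3; critical value at α = 0.05 is 7.815.
Since 11.949 > 7.815, we reject the null hypothesis — the data do not fit the 1:1:1:1 ratio.

11.949; not consistent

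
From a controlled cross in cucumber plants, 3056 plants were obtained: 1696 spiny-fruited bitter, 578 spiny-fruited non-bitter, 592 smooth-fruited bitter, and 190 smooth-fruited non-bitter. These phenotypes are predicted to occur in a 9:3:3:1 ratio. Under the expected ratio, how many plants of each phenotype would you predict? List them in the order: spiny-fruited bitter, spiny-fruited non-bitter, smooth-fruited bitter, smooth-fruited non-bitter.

1719, 573, 573, 191

Total ratio parts = 16. Expected numbers out of 3056:
  spiny-fruited bitter: 3056 × 9/16 = 1719
  spiny-fruited non-bitter: 3056 × 3/16 = 573
  smooth-fruited bitter: 3056 × 3/16 = 573
  smooth-fruited non-bitter: 3056 × 1/16 = 191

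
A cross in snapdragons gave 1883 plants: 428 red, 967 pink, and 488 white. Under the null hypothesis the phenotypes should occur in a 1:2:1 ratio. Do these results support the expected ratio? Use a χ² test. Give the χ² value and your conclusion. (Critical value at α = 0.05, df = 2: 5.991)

Expected counts for N = 1883 under a 1:2:1 ratio (total parts = 4):
  red: 1883 × 1/4 = 470.75
  pink: 1883 × 2/4 = 941.5
  white: 1883 × 1/4 = 470.75
χ² = Σ (O − E)² / E
  red: (428 − 470.75)² / 470.75 = 3.8822
  pink: (967 − 941.5)² / 941.5 = 0.6907
  white: (488 − 470.75)² / 470.75 = 0.6321
χ² = 3.8822 + 0.6907 + 0.6321 = 5.205
Degrees of freedom = 3 − 1 = 2; critical value at α = 0.05 is 5.991.
Since 5.205 < 5.991, we fail to reject the null hypothesis — the data are consistent with the 1:2:1 ratio.

5.205; consistent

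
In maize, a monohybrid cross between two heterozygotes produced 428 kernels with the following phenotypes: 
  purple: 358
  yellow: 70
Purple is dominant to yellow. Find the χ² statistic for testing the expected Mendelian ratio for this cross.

For a monohybrid cross between heterozygotes with complete dominance, the expected phenotypic ratio is 3:1.
Expected counts for N = 428 under a 3:1 ratio (total parts = 4):
  purple: 428 × 3/4 = 321
  yellow: 428 × 1/4 = 107
χ² = Σ (O − E)² / E
  purple: (358 − 321)² / 321 = 4.2648
  yellow: (70 − 107)² / 107 = 12.7944
χ² = 4.2648 + 12.7944 = 17.0592 ≈ 17.059

17.059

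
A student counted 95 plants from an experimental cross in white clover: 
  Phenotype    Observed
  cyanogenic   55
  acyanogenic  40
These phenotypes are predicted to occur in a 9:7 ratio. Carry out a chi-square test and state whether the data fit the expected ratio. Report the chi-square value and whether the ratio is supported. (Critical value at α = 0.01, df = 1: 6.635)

0.104; consistent

The 9:7 ratio has 16 parts, so with N = 95 the expected counts are:
  cyanogenic: 95 × 9/16 = 53.4375
  acyanogenic: 95 × 7/16 = 41.5625
χ² = Σ (O − E)² / E
  cyanogenic: (55 − 53.4375)² / 53.4375 = 0.0457
  acyanogenic: (40 − 41.5625)² / 41.5625 = 0.0587
χ² = 0.0457 + 0.0587 = 0.1044 ≈ 0.104
Degrees of freedom = 2 − 1 = 1; critical value at α = 0.01 is 6.635.
Since 0.104 < 6.635, we fail to reject the null hypothesis — the data are consistent with the 9:7 ratio.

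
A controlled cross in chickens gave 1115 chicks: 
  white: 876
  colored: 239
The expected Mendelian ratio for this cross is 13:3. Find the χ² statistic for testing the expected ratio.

Expected counts for N = 1115 under a 13:3 ratio (total parts = 16):
  white: 1115 × 13/16 = 905.9375
  colored: 1115 × 3/16 = 209.0625
χ² = Σ (O − E)² / E
  white: (876 − 905.9375)² / 905.9375 = 0.9893
  colored: (239 − 209.0625)² / 209.0625 = 4.2870
χ² = 0.9893 + 4.2870 = 5.2763 ≈ 5.276

5.276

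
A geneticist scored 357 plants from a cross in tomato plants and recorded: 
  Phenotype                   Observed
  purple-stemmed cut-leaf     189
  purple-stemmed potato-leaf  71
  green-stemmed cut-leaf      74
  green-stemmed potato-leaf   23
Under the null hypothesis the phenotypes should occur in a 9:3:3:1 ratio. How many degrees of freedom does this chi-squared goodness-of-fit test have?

A goodness-of-fit test with 4 phenotype classes has df = 4 − 1 = 3.

3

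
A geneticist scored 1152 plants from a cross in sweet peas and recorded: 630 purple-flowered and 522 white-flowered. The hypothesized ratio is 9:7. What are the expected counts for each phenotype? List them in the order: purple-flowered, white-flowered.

648, 504

The 9:7 ratio has 16 parts, so with N = 1152 the expected counts are:
  purple-flowered: 1152 × 9/16 = 648
  white-flowered: 1152 × 7/16 = 504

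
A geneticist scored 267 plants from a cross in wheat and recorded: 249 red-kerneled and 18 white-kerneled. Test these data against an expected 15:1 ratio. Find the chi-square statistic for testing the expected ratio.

0.110

The 15:1 ratio has 16 parts, so with N = 267 the expected counts are:
  red-kerneled: 267 × 15/16 = 250.3125
  white-kerneled: 267 × 1/16 = 16.6875
χ² = Σ (O − E)² / E
  red-kerneled: (249 − 250.3125)² / 250.3125 = 0.0069
  white-kerneled: (18 − 16.6875)² / 16.6875 = 0.1032
χ² = 0.0069 + 0.1032 = 0.1101 ≈ 0.110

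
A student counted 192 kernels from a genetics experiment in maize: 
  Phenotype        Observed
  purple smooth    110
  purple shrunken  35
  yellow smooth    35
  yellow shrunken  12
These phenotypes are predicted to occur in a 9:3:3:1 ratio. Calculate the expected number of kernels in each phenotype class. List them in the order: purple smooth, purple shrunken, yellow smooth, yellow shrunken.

Under the 9:3:3:1 hypothesis (Σ ratio = 16, N = 192):
  purple smooth: 192 × 9/16 = 108
  purple shrunken: 192 × 3/16 = 36
  yellow smooth: 192 × 3/16 = 36
  yellow shrunken: 192 × 1/16 = 12

108, 36, 36, 12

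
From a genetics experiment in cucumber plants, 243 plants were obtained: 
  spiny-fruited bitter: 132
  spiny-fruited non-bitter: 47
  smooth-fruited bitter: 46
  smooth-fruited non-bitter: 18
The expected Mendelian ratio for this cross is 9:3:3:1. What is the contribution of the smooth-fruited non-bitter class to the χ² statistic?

Expected counts for N = 243 under a 9:3:3:1 ratio (total parts = 16):
  spiny-fruited bitter: 243 × 9/16 = 136.6875
  spiny-fruited non-bitter: 243 × 3/16 = 45.5625
  smooth-fruited bitter: 243 × 3/16 = 45.5625
  smooth-fruited non-bitter: 243 × 1/16 = 15.1875
Contribution of smooth-fruited non-bitter: (18 − 15.1875)² / 15.1875 = 0.5208

0.521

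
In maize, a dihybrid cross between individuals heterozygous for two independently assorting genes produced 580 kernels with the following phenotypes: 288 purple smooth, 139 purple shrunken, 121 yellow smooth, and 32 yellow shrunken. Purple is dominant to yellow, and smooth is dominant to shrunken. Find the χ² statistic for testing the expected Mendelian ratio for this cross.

14.777

A dihybrid F₂ with independent assortment and complete dominance at both loci gives a 9:3:3:1 phenotypic ratio.
Expected counts for N = 580 under a 9:3:3:1 ratio (total parts = 16):
  purple smooth: 580 × 9/16 = 326.25
  purple shrunken: 580 × 3/16 = 108.75
  yellow smooth: 580 × 3/16 = 108.75
  yellow shrunken: 580 × 1/16 = 36.25
χ² = Σ (O − E)² / E
  purple smooth: (288 − 326.25)² / 326.25 = 4.4845
  purple shrunken: (139 − 108.75)² / 108.75 = 8.4144
  yellow smooth: (121 − 108.75)² / 108.75 = 1.3799
  yellow shrunken: (32 − 36.25)² / 36.25 = 0.4983
χ² = 4.4845 + 8.4144 + 1.3799 + 0.4983 = 14.7771 ≈ 14.777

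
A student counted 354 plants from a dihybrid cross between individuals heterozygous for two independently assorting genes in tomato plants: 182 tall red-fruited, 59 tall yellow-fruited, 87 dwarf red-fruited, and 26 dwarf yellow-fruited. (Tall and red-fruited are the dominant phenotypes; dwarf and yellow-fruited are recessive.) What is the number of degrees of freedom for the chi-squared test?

A dihybrid F₂ with independent assortment and complete dominance at both loci gives a 9:3:3:1 phenotypic ratio.
A goodness-of-fit test with 4 phenotype classes has df = 4 − 1 = 3.

3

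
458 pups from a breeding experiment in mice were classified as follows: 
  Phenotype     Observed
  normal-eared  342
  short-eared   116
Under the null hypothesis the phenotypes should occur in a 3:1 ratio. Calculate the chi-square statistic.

0.026

Expected counts for N = 458 under a 3:1 ratio (total parts = 4):
  normal-eared: 458 × 3/4 = 343.5
  short-eared: 458 × 1/4 = 114.5
χ² = Σ (O − E)² / E
  normal-eared: (342 − 343.5)² / 343.5 = 0.0066
  short-eared: (116 − 114.5)² / 114.5 = 0.0197
χ² = 0.0066 + 0.0197 = 0.0263 ≈ 0.026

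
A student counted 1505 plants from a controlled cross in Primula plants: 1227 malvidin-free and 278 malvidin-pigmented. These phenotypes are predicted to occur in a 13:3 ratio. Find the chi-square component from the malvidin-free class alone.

0.014

Expected counts for N = 1505 under a 13:3 ratio (total parts = 16):
  malvidin-free: 1505 × 13/16 = 1222.8125
  malvidin-pigmented: 1505 × 3/16 = 282.1875
Contribution of malvidin-free: (1227 − 1222.8125)² / 1222.8125 = 0.0143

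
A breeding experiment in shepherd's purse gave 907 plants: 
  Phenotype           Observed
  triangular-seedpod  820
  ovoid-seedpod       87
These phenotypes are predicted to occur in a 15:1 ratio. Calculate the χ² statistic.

Under the 15:1 hypothesis (Σ ratio = 16, N = 907):
  triangular-seedpod: 907 × 15/16 = 850.3125
  ovoid-seedpod: 907 × 1/16 = 56.6875
χ² = Σ (O − E)² / E
  triangular-seedpod: (820 − 850.3125)² / 850.3125 = 1.0806
  ovoid-seedpod: (87 − 56.6875)² / 56.6875 = 16.2090
χ² = 1.0806 + 16.2090 = 17.2896 ≈ 17.290

17.290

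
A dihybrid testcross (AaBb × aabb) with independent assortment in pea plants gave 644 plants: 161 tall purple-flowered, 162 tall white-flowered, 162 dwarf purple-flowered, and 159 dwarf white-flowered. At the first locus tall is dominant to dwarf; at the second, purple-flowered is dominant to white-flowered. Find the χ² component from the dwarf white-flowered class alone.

0.025

A dihybrid testcross with independent assortment gives a 1:1:1:1 ratio.
Under the 1:1:1:1 hypothesis (Σ ratio = 4, N = 644):
  tall purple-flowered: 644 × 1/4 = 161
  tall white-flowered: 644 × 1/4 = 161
  dwarf purple-flowered: 644 × 1/4 = 161
  dwarf white-flowered: 644 × 1/4 = 161
Contribution of dwarf white-flowered: (159 − 161)² / 161 = 0.0248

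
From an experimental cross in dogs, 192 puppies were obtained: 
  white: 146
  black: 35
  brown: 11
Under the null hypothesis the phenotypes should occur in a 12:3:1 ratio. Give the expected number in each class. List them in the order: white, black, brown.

144, 36, 12

Total ratio parts = 16. Expected numbers out of 192:
  white: 192 × 12/16 = 144
  black: 192 × 3/16 = 36
  brown: 192 × 1/16 = 12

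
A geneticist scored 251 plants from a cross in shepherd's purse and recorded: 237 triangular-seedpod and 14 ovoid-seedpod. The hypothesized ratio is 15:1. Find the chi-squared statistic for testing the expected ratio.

0.194

Total ratio parts = 16. Expected numbers out of 251:
  triangular-seedpod: 251 × 15/16 = 235.3125
  ovoid-seedpod: 251 × 1/16 = 15.6875
χ² = Σ (O − E)² / E
  triangular-seedpod: (237 − 235.3125)² / 235.3125 = 0.0121
  ovoid-seedpod: (14 − 15.6875)² / 15.6875 = 0.1815
χ² = 0.0121 + 0.1815 = 0.1936 ≈ 0.194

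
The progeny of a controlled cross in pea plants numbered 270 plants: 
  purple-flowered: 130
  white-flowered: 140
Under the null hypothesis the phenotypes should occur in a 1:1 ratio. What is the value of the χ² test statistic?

The 1:1 ratio has 2 parts, so with N = 270 the expected counts are:
  purple-flowered: 270 × 1/2 = 135
  white-flowered: 270 × 1/2 = 135
χ² = Σ (O − E)² / E
  purple-flowered: (130 − 135)² / 135 = 0.1852
  white-flowered: (140 − 135)² / 135 = 0.1852
χ² = 0.1852 + 0.1852 = 0.3704 ≈ 0.370

0.370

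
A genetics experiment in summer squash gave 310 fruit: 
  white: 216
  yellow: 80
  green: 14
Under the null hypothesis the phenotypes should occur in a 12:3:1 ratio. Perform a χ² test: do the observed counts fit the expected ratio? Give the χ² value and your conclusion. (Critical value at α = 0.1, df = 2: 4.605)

10.895; not consistent

The 12:3:1 ratio has 16 parts, so with N = 310 the expected counts are:
  white: 310 × 12/16 = 232.5
  yellow: 310 × 3/16 = 58.125
  green: 310 × 1/16 = 19.375
χ² = Σ (O − E)² / E
  white: (216 − 232.5)² / 232.5 = 1.1710
  yellow: (80 − 58.125)² / 58.125 = 8.2325
  green: (14 − 19.375)² / 19.375 = 1.4911
χ² = 1.1710 + 8.2325 + 1.4911 = 10.8946 ≈ 10.895
Degrees of freedom = 3 − 1 = 2; critical value at α = 0.1 is 4.605.
Since 10.895 > 4.605, we reject the null hypothesis — the data do not fit the 12:3:1 ratio.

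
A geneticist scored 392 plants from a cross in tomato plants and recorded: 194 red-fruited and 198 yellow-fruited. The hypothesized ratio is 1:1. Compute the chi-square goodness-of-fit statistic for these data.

0.041

Total ratio parts = 2. Expected numbers out of 392:
  red-fruited: 392 × 1/2 = 196
  yellow-fruited: 392 × 1/2 = 196
χ² = Σ (O − E)² / E
  red-fruited: (194 − 196)² / 196 = 0.0204
  yellow-fruited: (198 − 196)² / 196 = 0.0204
χ² = 0.0204 + 0.0204 = 0.0408 ≈ 0.041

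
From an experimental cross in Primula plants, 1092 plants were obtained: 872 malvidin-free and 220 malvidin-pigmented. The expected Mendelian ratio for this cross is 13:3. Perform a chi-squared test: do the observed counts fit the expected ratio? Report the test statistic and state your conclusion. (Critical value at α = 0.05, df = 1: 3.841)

Total ratio parts = 16. Expected numbers out of 1092:
  malvidin-free: 1092 × 13/16 = 887.25
  malvidin-pigmented: 1092 × 3/16 = 204.75
χ² = Σ (O − E)² / E
  malvidin-free: (872 − 887.25)² / 887.25 = 0.2621
  malvidin-pigmented: (220 − 204.75)² / 204.75 = 1.1358
χ² = 0.2621 + 1.1358 = 1.3979 ≈ 1.398
Degrees of freedom = 2 − 1 = 1; critical value at α = 0.05 is 3.841.
Since 1.398 < 3.841, we fail to reject the null hypothesis — the data are consistent with the 13:3 ratio.

1.398; consistent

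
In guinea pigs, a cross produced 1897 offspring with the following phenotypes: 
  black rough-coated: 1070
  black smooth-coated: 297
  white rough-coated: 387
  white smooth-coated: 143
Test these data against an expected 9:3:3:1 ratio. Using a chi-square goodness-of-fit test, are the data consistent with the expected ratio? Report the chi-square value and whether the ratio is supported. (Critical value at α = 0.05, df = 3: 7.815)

Under the 9:3:3:1 hypothesis (Σ ratio = 16, N = 1897):
  black rough-coated: 1897 × 9/16 = 1067.0625
  black smooth-coated: 1897 × 3/16 = 355.6875
  white rough-coated: 1897 × 3/16 = 355.6875
  white smooth-coated: 1897 × 1/16 = 118.5625
χ² = Σ (O − E)² / E
  black rough-coated: (1070 − 1067.0625)² / 1067.0625 = 0.0081
  black smooth-coated: (297 − 355.6875)² / 355.6875 = 9.6833
  white rough-coated: (387 − 355.6875)² / 355.6875 = 2.7566
  white smooth-coated: (143 − 118.5625)² / 118.5625 = 5.0369
χ² = 0.0081 + 9.6833 + 2.7566 + 5.0369 = 17.4849 ≈ 17.485
Degrees of freedom = 4 − 1 = 3; critical value at α = 0.05 is 7.815.
Since 17.485 > 7.815, we reject the null hypothesis — the data do not fit the 9:3:3:1 ratio.

17.485; not consistent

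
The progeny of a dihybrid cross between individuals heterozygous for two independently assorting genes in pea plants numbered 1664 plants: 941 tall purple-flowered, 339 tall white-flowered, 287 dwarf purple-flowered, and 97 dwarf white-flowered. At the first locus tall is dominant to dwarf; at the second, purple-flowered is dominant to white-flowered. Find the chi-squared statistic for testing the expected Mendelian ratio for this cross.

4.838

A dihybrid F₂ with independent assortment and complete dominance at both loci gives a 9:3:3:1 phenotypic ratio.
The 9:3:3:1 ratio has 16 parts, so with N = 1664 the expected counts are:
  tall purple-flowered: 1664 × 9/16 = 936
  tall white-flowered: 1664 × 3/16 = 312
  dwarf purple-flowered: 1664 × 3/16 = 312
  dwarf white-flowered: 1664 × 1/16 = 104
χ² = Σ (O − E)² / E
  tall purple-flowered: (941 − 936)² / 936 = 0.0267
  tall white-flowered: (339 − 312)² / 312 = 2.3365
  dwarf purple-flowered: (287 − 312)² / 312 = 2.0032
  dwarf white-flowered: (97 − 104)² / 104 = 0.4712
χ² = 0.0267 + 2.3365 + 2.0032 + 0.4712 = 4.8376 ≈ 4.838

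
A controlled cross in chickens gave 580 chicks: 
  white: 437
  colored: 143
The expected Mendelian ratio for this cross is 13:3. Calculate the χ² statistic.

13.276

Total ratio parts = 16. Expected numbers out of 580:
  white: 580 × 13/16 = 471.25
  colored: 580 × 3/16 = 108.75
χ² = Σ (O − E)² / E
  white: (437 − 471.25)² / 471.25 = 2.4893
  colored: (143 − 108.75)² / 108.75 = 10.7868
χ² = 2.4893 + 10.7868 = 13.2761 ≈ 13.276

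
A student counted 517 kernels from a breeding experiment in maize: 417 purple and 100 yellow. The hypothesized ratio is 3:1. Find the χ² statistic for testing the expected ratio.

8.826

Under the 3:1 hypothesis (Σ ratio = 4, N = 517):
  purple: 517 × 3/4 = 387.75
  yellow: 517 × 1/4 = 129.25
χ² = Σ (O − E)² / E
  purple: (417 − 387.75)² / 387.75 = 2.2065
  yellow: (100 − 129.25)² / 129.25 = 6.6194
χ² = 2.2065 + 6.6194 = 8.8259 ≈ 8.826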